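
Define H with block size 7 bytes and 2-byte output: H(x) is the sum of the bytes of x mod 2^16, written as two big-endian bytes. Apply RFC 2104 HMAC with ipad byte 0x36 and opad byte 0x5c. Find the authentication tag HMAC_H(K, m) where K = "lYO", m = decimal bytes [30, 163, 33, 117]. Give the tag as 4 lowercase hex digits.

Key "lYO" = 6c 59 4f is 3 bytes ≤ B = 7; zero-pad to 7 bytes: K' = 6c 59 4f 00 00 00 00.
K' ⊕ ipad = 5a 6f 79 36 36 36 36.  K' ⊕ opad = 30 05 13 5c 5c 5c 5c.
Inner input = (K'⊕ipad) ∥ m = 5a 6f 79 36 36 36 36 ∥ 1e a3 21 75.
Inner hash: sum = 90+111+121+54+54+54+54+30+163+33+117 = 881 → 03 71.
Outer input = (K'⊕opad) ∥ inner = 30 05 13 5c 5c 5c 5c ∥ 03 71.
Outer hash (tag): sum = 48+5+19+92+92+92+92+3+113 = 556 → 02 2c.

022c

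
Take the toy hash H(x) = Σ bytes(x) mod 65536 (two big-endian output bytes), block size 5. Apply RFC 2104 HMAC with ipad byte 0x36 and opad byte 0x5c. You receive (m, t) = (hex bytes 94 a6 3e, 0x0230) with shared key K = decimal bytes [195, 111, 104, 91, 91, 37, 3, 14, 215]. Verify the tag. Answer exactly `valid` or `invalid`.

Key decimal bytes [195, 111, 104, 91, 91, 37, 3, 14, 215] = c3 6f 68 5b 5b 25 03 0e d7 is 9 bytes > B = 5, so hash it first: H(key) = 03 5d, then zero-pad to 5 bytes: K' = 03 5d 00 00 00.
K' ⊕ ipad = 35 6b 36 36 36; K' ⊕ opad = 5f 01 5c 5c 5c.
Inner hash: sum = 53+107+54+54+54+148+166+62 = 698 → 02 ba.
Outer hash (recomputed tag): sum = 95+1+92+92+92+2+186 = 560 → 02 30.
Recomputed tag = 0230; claimed = 0230 → match.

valid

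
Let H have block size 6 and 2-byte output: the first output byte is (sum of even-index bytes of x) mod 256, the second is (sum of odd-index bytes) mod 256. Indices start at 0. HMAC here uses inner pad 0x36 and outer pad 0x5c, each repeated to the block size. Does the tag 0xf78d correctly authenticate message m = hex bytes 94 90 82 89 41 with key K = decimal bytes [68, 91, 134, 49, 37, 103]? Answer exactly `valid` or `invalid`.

Key decimal bytes [68, 91, 134, 49, 37, 103] = 44 5b 86 31 25 67 is exactly B = 6 bytes: K' = 44 5b 86 31 25 67.
K' ⊕ ipad = 72 6d b0 07 13 51; K' ⊕ opad = 18 07 da 6d 79 3b.
Inner hash: even-index sum = 652 mod 256 = 140; odd-index sum = 478 mod 256 = 222 → 8c de.
Outer hash (recomputed tag): even-index sum = 503 mod 256 = 247; odd-index sum = 397 mod 256 = 141 → f7 8d.
Recomputed tag = f78d; claimed = f78d → match.

valid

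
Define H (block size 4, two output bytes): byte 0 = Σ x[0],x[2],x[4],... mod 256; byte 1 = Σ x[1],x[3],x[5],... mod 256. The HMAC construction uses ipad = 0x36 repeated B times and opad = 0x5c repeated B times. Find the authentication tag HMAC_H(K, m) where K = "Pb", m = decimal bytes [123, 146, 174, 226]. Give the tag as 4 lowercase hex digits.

Key "Pb" = 50 62 is 2 bytes ≤ B = 4; zero-pad to 4 bytes: K' = 50 62 00 00.
K' ⊕ ipad = 66 54 36 36.  K' ⊕ opad = 0c 3e 5c 5c.
Inner input = (K'⊕ipad) ∥ m = 66 54 36 36 ∥ 7b 92 ae e2.
Inner hash: even-index sum = 453 mod 256 = 197; odd-index sum = 510 mod 256 = 254 → c5 fe.
Outer input = (K'⊕opad) ∥ inner = 0c 3e 5c 5c ∥ c5 fe.
Outer hash (tag): even-index sum = 301 mod 256 = 45; odd-index sum = 408 mod 256 = 152 → 2d 98.

2d98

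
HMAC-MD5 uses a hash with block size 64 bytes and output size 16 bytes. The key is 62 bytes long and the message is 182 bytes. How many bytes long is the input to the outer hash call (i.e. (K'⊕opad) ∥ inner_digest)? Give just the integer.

80

Key is 62 ≤ 64 bytes, zero-padded: |K'| = 64.
Outer input = (K'⊕opad) ∥ H(inner) → 64 + 16 = 80 bytes.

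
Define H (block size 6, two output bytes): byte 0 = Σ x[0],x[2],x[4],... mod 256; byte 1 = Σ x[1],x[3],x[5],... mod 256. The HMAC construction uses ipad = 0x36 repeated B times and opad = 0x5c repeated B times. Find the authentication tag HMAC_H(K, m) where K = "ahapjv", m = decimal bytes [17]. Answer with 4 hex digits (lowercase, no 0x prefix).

cb6e

Key "ahapjv" = 61 68 61 70 6a 76 is exactly B = 6 bytes: K' = 61 68 61 70 6a 76.
K' ⊕ ipad = 57 5e 57 46 5c 40.  K' ⊕ opad = 3d 34 3d 2c 36 2a.
Inner input = (K'⊕ipad) ∥ m = 57 5e 57 46 5c 40 ∥ 11.
Inner hash: even-index sum = 283 mod 256 = 27; odd-index sum = 228 mod 256 = 228 → 1b e4.
Outer input = (K'⊕opad) ∥ inner = 3d 34 3d 2c 36 2a ∥ 1b e4.
Outer hash (tag): even-index sum = 203 mod 256 = 203; odd-index sum = 366 mod 256 = 110 → cb 6e.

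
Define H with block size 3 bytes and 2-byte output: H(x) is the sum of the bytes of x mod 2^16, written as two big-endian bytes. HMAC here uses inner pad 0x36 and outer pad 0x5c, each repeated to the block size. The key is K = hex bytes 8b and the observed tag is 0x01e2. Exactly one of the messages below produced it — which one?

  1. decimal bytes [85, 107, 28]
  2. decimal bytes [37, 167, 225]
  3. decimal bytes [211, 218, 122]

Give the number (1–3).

3

Key hex bytes 8b is 1 byte ≤ B = 3; zero-pad to 3 bytes: K' = 8b 00 00.
K' ⊕ ipad = bd 36 36; K' ⊕ opad = d7 5c 5c.
m1: inner = H(bd 36 36 55 6b 1c) = 02 05; tag = H(d7 5c 5c 02 05) = 0196
m2: inner = H(bd 36 36 25 a7 e1) = 02 d6; tag = H(d7 5c 5c 02 d6) = 0267
m3: inner = H(bd 36 36 d3 da 7a) = 03 50; tag = H(d7 5c 5c 03 50) = 01e2 ← matches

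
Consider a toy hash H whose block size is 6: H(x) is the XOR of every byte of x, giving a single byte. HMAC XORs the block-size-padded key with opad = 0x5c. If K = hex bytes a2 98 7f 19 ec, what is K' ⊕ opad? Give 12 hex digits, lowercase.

fec42345b05c

Key hex bytes a2 98 7f 19 ec is 5 bytes ≤ B = 6; zero-pad to 6 bytes: K' = a2 98 7f 19 ec 00.
XOR each byte with 0x5c: a2⊕5c=fe, 98⊕5c=c4, 7f⊕5c=23, 19⊕5c=45, ec⊕5c=b0, 00⊕5c=5c.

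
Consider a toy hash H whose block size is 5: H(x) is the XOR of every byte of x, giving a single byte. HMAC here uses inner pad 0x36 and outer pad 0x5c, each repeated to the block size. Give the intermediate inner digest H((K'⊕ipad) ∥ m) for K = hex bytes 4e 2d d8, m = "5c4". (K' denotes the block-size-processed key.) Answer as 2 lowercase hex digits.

Key hex bytes 4e 2d d8 is 3 bytes ≤ B = 5; zero-pad to 5 bytes: K' = 4e 2d d8 00 00.
K' ⊕ ipad = 78 1b ee 36 36.
Inner input = 78 1b ee 36 36 ∥ 35 63 34.
Inner hash: XOR 78⊕1b⊕ee⊕36⊕36⊕35⊕63⊕34 = ef.

ef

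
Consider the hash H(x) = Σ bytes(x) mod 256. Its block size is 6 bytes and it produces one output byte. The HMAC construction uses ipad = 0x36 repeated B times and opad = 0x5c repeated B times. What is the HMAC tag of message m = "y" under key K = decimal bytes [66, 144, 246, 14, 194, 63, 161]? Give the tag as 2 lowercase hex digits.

Key decimal bytes [66, 144, 246, 14, 194, 63, 161] = 42 90 f6 0e c2 3f a1 is 7 bytes > B = 6, so hash it first: H(key) = 78, then zero-pad to 6 bytes: K' = 78 00 00 00 00 00.
K' ⊕ ipad = 4e 36 36 36 36 36.  K' ⊕ opad = 24 5c 5c 5c 5c 5c.
Inner input = (K'⊕ipad) ∥ m = 4e 36 36 36 36 36 ∥ 79.
Inner hash: sum = 78+54+54+54+54+54+121 = 469; mod 256 = 213 → d5.
Outer input = (K'⊕opad) ∥ inner = 24 5c 5c 5c 5c 5c ∥ d5.
Outer hash (tag): sum = 36+92+92+92+92+92+213 = 709; mod 256 = 197 → c5.

c5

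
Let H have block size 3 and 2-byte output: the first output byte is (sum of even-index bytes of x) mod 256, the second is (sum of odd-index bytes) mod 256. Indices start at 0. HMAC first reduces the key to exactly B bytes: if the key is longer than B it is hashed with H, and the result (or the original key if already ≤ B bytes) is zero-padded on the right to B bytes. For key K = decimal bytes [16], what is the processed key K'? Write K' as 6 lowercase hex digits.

100000

Key decimal bytes [16] = 10 is 1 byte ≤ B = 3; zero-pad to 3 bytes: K' = 10 00 00.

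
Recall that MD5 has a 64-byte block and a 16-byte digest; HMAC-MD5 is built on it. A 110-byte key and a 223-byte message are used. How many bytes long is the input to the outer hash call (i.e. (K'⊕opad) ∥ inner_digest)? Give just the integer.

Key is 110 > 64 bytes, so it is hashed to 16 bytes then zero-padded to 64: |K'| = 64.
Outer input = (K'⊕opad) ∥ H(inner) → 64 + 16 = 80 bytes.

80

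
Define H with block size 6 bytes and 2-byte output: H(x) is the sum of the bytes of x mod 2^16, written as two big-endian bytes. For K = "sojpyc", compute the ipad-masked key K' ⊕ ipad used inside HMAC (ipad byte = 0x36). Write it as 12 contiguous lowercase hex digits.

Key "sojpyc" = 73 6f 6a 70 79 63 is exactly B = 6 bytes: K' = 73 6f 6a 70 79 63.
XOR each byte with 0x36: 73⊕36=45, 6f⊕36=59, 6a⊕36=5c, 70⊕36=46, 79⊕36=4f, 63⊕36=55.

45595c464f55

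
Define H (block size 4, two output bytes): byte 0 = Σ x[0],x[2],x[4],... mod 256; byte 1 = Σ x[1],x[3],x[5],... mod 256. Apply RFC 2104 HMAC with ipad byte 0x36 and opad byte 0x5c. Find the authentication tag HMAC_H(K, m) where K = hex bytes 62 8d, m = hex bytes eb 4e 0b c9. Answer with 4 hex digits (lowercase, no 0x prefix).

1a35

Key hex bytes 62 8d is 2 bytes ≤ B = 4; zero-pad to 4 bytes: K' = 62 8d 00 00.
K' ⊕ ipad = 54 bb 36 36.  K' ⊕ opad = 3e d1 5c 5c.
Inner input = (K'⊕ipad) ∥ m = 54 bb 36 36 ∥ eb 4e 0b c9.
Inner hash: even-index sum = 384 mod 256 = 128; odd-index sum = 520 mod 256 = 8 → 80 08.
Outer input = (K'⊕opad) ∥ inner = 3e d1 5c 5c ∥ 80 08.
Outer hash (tag): even-index sum = 282 mod 256 = 26; odd-index sum = 309 mod 256 = 53 → 1a 35.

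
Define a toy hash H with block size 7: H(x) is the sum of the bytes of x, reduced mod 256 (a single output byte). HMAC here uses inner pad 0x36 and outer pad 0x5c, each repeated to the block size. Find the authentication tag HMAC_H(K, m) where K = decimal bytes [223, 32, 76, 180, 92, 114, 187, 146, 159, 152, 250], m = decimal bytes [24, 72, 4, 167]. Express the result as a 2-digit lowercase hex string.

Key decimal bytes [223, 32, 76, 180, 92, 114, 187, 146, 159, 152, 250] = df 20 4c b4 5c 72 bb 92 9f 98 fa is 11 bytes > B = 7, so hash it first: H(key) = 4b, then zero-pad to 7 bytes: K' = 4b 00 00 00 00 00 00.
K' ⊕ ipad = 7d 36 36 36 36 36 36.  K' ⊕ opad = 17 5c 5c 5c 5c 5c 5c.
Inner input = (K'⊕ipad) ∥ m = 7d 36 36 36 36 36 36 ∥ 18 48 04 a7.
Inner hash: sum = 125+54+54+54+54+54+54+24+72+4+167 = 716; mod 256 = 204 → cc.
Outer input = (K'⊕opad) ∥ inner = 17 5c 5c 5c 5c 5c 5c ∥ cc.
Outer hash (tag): sum = 23+92+92+92+92+92+92+204 = 779; mod 256 = 11 → 0b.

0b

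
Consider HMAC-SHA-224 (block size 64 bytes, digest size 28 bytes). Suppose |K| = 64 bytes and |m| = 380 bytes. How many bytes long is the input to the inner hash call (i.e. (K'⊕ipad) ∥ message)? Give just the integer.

444

Key is 64 ≤ 64 bytes, zero-padded: |K'| = 64.
Inner input = (K'⊕ipad) ∥ m → 64 + 380 = 444 bytes.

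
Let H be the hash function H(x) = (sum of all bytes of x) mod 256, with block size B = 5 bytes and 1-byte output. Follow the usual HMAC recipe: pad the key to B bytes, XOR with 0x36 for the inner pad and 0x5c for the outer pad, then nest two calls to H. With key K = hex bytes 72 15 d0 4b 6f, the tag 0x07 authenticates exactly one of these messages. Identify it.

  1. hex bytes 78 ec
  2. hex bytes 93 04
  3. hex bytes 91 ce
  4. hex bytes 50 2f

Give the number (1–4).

2

Key hex bytes 72 15 d0 4b 6f is exactly B = 5 bytes: K' = 72 15 d0 4b 6f.
K' ⊕ ipad = 44 23 e6 7d 59; K' ⊕ opad = 2e 49 8c 17 33.
m1: inner = H(44 23 e6 7d 59 78 ec) = 87; tag = H(2e 49 8c 17 33 87) = d4
m2: inner = H(44 23 e6 7d 59 93 04) = ba; tag = H(2e 49 8c 17 33 ba) = 07 ← matches
m3: inner = H(44 23 e6 7d 59 91 ce) = 82; tag = H(2e 49 8c 17 33 82) = cf
m4: inner = H(44 23 e6 7d 59 50 2f) = a2; tag = H(2e 49 8c 17 33 a2) = ef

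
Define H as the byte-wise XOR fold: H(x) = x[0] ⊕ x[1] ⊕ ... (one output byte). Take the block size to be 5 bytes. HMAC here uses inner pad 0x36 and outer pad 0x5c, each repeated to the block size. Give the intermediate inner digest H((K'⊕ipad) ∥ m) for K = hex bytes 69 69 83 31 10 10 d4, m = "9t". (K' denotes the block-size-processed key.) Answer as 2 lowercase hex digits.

1d

Key hex bytes 69 69 83 31 10 10 d4 is 7 bytes > B = 5, so hash it first: H(key) = 66, then zero-pad to 5 bytes: K' = 66 00 00 00 00.
K' ⊕ ipad = 50 36 36 36 36.
Inner input = 50 36 36 36 36 ∥ 39 74.
Inner hash: XOR 50⊕36⊕36⊕36⊕36⊕39⊕74 = 1d.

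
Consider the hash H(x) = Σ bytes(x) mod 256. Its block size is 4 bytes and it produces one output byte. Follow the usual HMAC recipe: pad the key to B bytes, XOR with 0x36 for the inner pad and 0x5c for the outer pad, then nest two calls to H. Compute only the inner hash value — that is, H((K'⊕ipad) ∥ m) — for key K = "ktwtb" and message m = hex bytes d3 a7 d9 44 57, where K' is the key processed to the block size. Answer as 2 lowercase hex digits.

Key "ktwtb" = 6b 74 77 74 62 is 5 bytes > B = 4, so hash it first: H(key) = 2c, then zero-pad to 4 bytes: K' = 2c 00 00 00.
K' ⊕ ipad = 1a 36 36 36.
Inner input = 1a 36 36 36 ∥ d3 a7 d9 44 57.
Inner hash: sum = 26+54+54+54+211+167+217+68+87 = 938; mod 256 = 170 → aa.

aa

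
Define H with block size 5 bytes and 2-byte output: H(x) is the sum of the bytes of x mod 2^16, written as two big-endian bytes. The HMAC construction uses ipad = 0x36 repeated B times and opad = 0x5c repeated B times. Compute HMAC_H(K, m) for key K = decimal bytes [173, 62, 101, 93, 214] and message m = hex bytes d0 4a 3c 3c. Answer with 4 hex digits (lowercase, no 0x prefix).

Key decimal bytes [173, 62, 101, 93, 214] = ad 3e 65 5d d6 is exactly B = 5 bytes: K' = ad 3e 65 5d d6.
K' ⊕ ipad = 9b 08 53 6b e0.  K' ⊕ opad = f1 62 39 01 8a.
Inner input = (K'⊕ipad) ∥ m = 9b 08 53 6b e0 ∥ d0 4a 3c 3c.
Inner hash: sum = 155+8+83+107+224+208+74+60+60 = 979 → 03 d3.
Outer input = (K'⊕opad) ∥ inner = f1 62 39 01 8a ∥ 03 d3.
Outer hash (tag): sum = 241+98+57+1+138+3+211 = 749 → 02 ed.

02ed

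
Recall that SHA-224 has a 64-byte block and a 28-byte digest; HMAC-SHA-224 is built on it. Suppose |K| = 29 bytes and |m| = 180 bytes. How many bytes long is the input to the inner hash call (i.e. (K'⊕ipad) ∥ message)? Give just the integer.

244

Key is 29 ≤ 64 bytes, zero-padded: |K'| = 64.
Inner input = (K'⊕ipad) ∥ m → 64 + 180 = 244 bytes.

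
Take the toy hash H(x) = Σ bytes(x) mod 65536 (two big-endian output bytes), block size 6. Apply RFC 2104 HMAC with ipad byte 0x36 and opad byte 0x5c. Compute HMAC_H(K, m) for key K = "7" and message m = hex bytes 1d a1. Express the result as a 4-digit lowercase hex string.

Key "7" = 37 is 1 byte ≤ B = 6; zero-pad to 6 bytes: K' = 37 00 00 00 00 00.
K' ⊕ ipad = 01 36 36 36 36 36.  K' ⊕ opad = 6b 5c 5c 5c 5c 5c.
Inner input = (K'⊕ipad) ∥ m = 01 36 36 36 36 36 ∥ 1d a1.
Inner hash: sum = 1+54+54+54+54+54+29+161 = 461 → 01 cd.
Outer input = (K'⊕opad) ∥ inner = 6b 5c 5c 5c 5c 5c ∥ 01 cd.
Outer hash (tag): sum = 107+92+92+92+92+92+1+205 = 773 → 03 05.

0305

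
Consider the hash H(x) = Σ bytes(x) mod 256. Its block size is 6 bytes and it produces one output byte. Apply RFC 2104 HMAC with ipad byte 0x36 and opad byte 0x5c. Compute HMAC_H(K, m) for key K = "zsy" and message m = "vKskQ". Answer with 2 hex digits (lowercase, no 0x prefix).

Key "zsy" = 7a 73 79 is 3 bytes ≤ B = 6; zero-pad to 6 bytes: K' = 7a 73 79 00 00 00.
K' ⊕ ipad = 4c 45 4f 36 36 36.  K' ⊕ opad = 26 2f 25 5c 5c 5c.
Inner input = (K'⊕ipad) ∥ m = 4c 45 4f 36 36 36 ∥ 76 4b 73 6b 51.
Inner hash: sum = 76+69+79+54+54+54+118+75+115+107+81 = 882; mod 256 = 114 → 72.
Outer input = (K'⊕opad) ∥ inner = 26 2f 25 5c 5c 5c ∥ 72.
Outer hash (tag): sum = 38+47+37+92+92+92+114 = 512; mod 256 = 0 → 00.

00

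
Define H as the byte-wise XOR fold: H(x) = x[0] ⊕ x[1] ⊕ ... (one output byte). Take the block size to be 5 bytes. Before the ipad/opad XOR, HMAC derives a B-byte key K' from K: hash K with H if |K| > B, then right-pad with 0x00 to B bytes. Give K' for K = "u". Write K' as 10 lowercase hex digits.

7500000000

Key "u" = 75 is 1 byte ≤ B = 5; zero-pad to 5 bytes: K' = 75 00 00 00 00.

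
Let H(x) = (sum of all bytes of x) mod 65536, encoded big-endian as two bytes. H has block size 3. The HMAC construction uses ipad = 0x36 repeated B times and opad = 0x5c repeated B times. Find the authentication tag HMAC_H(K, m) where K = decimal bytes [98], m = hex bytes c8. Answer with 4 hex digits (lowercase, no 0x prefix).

017f

Key decimal bytes [98] = 62 is 1 byte ≤ B = 3; zero-pad to 3 bytes: K' = 62 00 00.
K' ⊕ ipad = 54 36 36.  K' ⊕ opad = 3e 5c 5c.
Inner input = (K'⊕ipad) ∥ m = 54 36 36 ∥ c8.
Inner hash: sum = 84+54+54+200 = 392 → 01 88.
Outer input = (K'⊕opad) ∥ inner = 3e 5c 5c ∥ 01 88.
Outer hash (tag): sum = 62+92+92+1+136 = 383 → 01 7f.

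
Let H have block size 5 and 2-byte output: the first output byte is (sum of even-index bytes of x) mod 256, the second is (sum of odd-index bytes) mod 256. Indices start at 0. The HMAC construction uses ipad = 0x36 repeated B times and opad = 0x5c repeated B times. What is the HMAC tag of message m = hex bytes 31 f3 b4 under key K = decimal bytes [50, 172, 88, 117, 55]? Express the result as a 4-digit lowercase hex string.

9f7f

Key decimal bytes [50, 172, 88, 117, 55] = 32 ac 58 75 37 is exactly B = 5 bytes: K' = 32 ac 58 75 37.
K' ⊕ ipad = 04 9a 6e 43 01.  K' ⊕ opad = 6e f0 04 29 6b.
Inner input = (K'⊕ipad) ∥ m = 04 9a 6e 43 01 ∥ 31 f3 b4.
Inner hash: even-index sum = 358 mod 256 = 102; odd-index sum = 450 mod 256 = 194 → 66 c2.
Outer input = (K'⊕opad) ∥ inner = 6e f0 04 29 6b ∥ 66 c2.
Outer hash (tag): even-index sum = 415 mod 256 = 159; odd-index sum = 383 mod 256 = 127 → 9f 7f.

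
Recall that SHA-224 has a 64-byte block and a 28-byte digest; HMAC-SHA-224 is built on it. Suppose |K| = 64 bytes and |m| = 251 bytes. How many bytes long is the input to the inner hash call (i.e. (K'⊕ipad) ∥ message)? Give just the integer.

Key is 64 ≤ 64 bytes, zero-padded: |K'| = 64.
Inner input = (K'⊕ipad) ∥ m → 64 + 251 = 315 bytes.

315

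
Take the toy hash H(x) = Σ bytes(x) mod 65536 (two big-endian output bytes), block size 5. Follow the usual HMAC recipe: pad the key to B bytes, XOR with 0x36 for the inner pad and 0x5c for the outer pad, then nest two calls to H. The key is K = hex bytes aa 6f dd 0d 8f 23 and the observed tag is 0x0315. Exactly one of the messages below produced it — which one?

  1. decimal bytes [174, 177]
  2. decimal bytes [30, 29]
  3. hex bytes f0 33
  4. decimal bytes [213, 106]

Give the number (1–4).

1

Key hex bytes aa 6f dd 0d 8f 23 is 6 bytes > B = 5, so hash it first: H(key) = 02 b5, then zero-pad to 5 bytes: K' = 02 b5 00 00 00.
K' ⊕ ipad = 34 83 36 36 36; K' ⊕ opad = 5e e9 5c 5c 5c.
m1: inner = H(34 83 36 36 36 ae b1) = 02 b8; tag = H(5e e9 5c 5c 5c 02 b8) = 0315 ← matches
m2: inner = H(34 83 36 36 36 1e 1d) = 01 94; tag = H(5e e9 5c 5c 5c 01 94) = 02f0
m3: inner = H(34 83 36 36 36 f0 33) = 02 7c; tag = H(5e e9 5c 5c 5c 02 7c) = 02d9
m4: inner = H(34 83 36 36 36 d5 6a) = 02 98; tag = H(5e e9 5c 5c 5c 02 98) = 02f5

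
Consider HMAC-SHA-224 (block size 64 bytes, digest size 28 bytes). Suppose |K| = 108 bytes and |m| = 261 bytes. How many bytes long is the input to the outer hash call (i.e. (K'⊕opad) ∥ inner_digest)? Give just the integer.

92

Key is 108 > 64 bytes, so it is hashed to 28 bytes then zero-padded to 64: |K'| = 64.
Outer input = (K'⊕opad) ∥ H(inner) → 64 + 28 = 92 bytes.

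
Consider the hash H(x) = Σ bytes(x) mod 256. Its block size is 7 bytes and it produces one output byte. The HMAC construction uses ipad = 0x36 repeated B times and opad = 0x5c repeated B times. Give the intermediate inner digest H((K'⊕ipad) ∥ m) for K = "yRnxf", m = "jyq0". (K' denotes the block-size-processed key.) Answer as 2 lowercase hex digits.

Key "yRnxf" = 79 52 6e 78 66 is 5 bytes ≤ B = 7; zero-pad to 7 bytes: K' = 79 52 6e 78 66 00 00.
K' ⊕ ipad = 4f 64 58 4e 50 36 36.
Inner input = 4f 64 58 4e 50 36 36 ∥ 6a 79 71 30.
Inner hash: sum = 79+100+88+78+80+54+54+106+121+113+48 = 921; mod 256 = 153 → 99.

99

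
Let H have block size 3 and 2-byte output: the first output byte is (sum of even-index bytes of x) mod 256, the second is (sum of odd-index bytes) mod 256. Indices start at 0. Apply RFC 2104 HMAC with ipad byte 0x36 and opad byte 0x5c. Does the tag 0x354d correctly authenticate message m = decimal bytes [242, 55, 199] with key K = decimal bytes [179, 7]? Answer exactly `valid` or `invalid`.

valid

Key decimal bytes [179, 7] = b3 07 is 2 bytes ≤ B = 3; zero-pad to 3 bytes: K' = b3 07 00.
K' ⊕ ipad = 85 31 36; K' ⊕ opad = ef 5b 5c.
Inner hash: even-index sum = 242 mod 256 = 242; odd-index sum = 490 mod 256 = 234 → f2 ea.
Outer hash (recomputed tag): even-index sum = 565 mod 256 = 53; odd-index sum = 333 mod 256 = 77 → 35 4d.
Recomputed tag = 354d; claimed = 354d → match.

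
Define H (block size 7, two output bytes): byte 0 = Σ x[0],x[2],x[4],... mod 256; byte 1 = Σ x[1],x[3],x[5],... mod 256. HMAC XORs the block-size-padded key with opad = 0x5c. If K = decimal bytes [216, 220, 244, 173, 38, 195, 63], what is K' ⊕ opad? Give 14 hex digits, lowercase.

8480a8f17a9f63

Key decimal bytes [216, 220, 244, 173, 38, 195, 63] = d8 dc f4 ad 26 c3 3f is exactly B = 7 bytes: K' = d8 dc f4 ad 26 c3 3f.
XOR each byte with 0x5c: d8⊕5c=84, dc⊕5c=80, f4⊕5c=a8, ad⊕5c=f1, 26⊕5c=7a, c3⊕5c=9f, 3f⊕5c=63.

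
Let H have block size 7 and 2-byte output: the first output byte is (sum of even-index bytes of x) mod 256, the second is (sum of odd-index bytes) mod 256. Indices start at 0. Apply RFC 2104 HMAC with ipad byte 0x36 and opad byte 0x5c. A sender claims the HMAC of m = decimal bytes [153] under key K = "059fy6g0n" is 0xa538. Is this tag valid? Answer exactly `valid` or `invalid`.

invalid

Key "059fy6g0n" = 30 35 39 66 79 36 67 30 6e is 9 bytes > B = 7, so hash it first: H(key) = b7 01, then zero-pad to 7 bytes: K' = b7 01 00 00 00 00 00.
K' ⊕ ipad = 81 37 36 36 36 36 36; K' ⊕ opad = eb 5d 5c 5c 5c 5c 5c.
Inner hash: even-index sum = 291 mod 256 = 35; odd-index sum = 316 mod 256 = 60 → 23 3c.
Outer hash (recomputed tag): even-index sum = 571 mod 256 = 59; odd-index sum = 312 mod 256 = 56 → 3b 38.
Recomputed tag = 3b38; claimed = a538 → mismatch.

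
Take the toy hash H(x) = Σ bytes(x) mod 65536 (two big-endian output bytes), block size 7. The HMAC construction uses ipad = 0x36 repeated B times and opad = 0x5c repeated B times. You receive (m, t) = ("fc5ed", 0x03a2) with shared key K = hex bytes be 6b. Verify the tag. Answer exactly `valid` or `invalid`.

valid

Key hex bytes be 6b is 2 bytes ≤ B = 7; zero-pad to 7 bytes: K' = be 6b 00 00 00 00 00.
K' ⊕ ipad = 88 5d 36 36 36 36 36; K' ⊕ opad = e2 37 5c 5c 5c 5c 5c.
Inner hash: sum = 136+93+54+54+54+54+54+102+99+53+101+100 = 954 → 03 ba.
Outer hash (recomputed tag): sum = 226+55+92+92+92+92+92+3+186 = 930 → 03 a2.
Recomputed tag = 03a2; claimed = 03a2 → match.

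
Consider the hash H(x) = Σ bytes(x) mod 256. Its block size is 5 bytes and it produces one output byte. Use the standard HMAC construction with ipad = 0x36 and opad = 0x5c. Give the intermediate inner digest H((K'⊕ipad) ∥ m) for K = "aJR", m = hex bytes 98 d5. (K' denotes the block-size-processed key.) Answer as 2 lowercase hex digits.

10

Key "aJR" = 61 4a 52 is 3 bytes ≤ B = 5; zero-pad to 5 bytes: K' = 61 4a 52 00 00.
K' ⊕ ipad = 57 7c 64 36 36.
Inner input = 57 7c 64 36 36 ∥ 98 d5.
Inner hash: sum = 87+124+100+54+54+152+213 = 784; mod 256 = 16 → 10.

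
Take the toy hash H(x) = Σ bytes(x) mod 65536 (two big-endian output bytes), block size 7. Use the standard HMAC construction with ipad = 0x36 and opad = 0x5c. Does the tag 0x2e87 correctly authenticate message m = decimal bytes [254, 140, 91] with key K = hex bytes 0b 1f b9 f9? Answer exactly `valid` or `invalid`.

invalid

Key hex bytes 0b 1f b9 f9 is 4 bytes ≤ B = 7; zero-pad to 7 bytes: K' = 0b 1f b9 f9 00 00 00.
K' ⊕ ipad = 3d 29 8f cf 36 36 36; K' ⊕ opad = 57 43 e5 a5 5c 5c 5c.
Inner hash: sum = 61+41+143+207+54+54+54+254+140+91 = 1099 → 04 4b.
Outer hash (recomputed tag): sum = 87+67+229+165+92+92+92+4+75 = 903 → 03 87.
Recomputed tag = 0387; claimed = 2e87 → mismatch.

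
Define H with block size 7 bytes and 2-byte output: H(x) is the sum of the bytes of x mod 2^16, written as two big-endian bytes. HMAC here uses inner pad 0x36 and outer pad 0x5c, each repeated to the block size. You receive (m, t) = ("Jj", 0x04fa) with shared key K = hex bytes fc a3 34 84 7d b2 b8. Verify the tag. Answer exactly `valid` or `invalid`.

valid

Key hex bytes fc a3 34 84 7d b2 b8 is exactly B = 7 bytes: K' = fc a3 34 84 7d b2 b8.
K' ⊕ ipad = ca 95 02 b2 4b 84 8e; K' ⊕ opad = a0 ff 68 d8 21 ee e4.
Inner hash: sum = 202+149+2+178+75+132+142+74+106 = 1060 → 04 24.
Outer hash (recomputed tag): sum = 160+255+104+216+33+238+228+4+36 = 1274 → 04 fa.
Recomputed tag = 04fa; claimed = 04fa → match.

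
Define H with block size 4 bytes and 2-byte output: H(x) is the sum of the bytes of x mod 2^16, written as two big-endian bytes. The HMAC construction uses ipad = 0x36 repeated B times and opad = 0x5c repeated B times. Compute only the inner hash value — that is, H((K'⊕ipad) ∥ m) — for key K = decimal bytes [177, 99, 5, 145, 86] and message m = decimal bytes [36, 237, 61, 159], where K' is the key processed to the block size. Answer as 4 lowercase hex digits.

Key decimal bytes [177, 99, 5, 145, 86] = b1 63 05 91 56 is 5 bytes > B = 4, so hash it first: H(key) = 02 00, then zero-pad to 4 bytes: K' = 02 00 00 00.
K' ⊕ ipad = 34 36 36 36.
Inner input = 34 36 36 36 ∥ 24 ed 3d 9f.
Inner hash: sum = 52+54+54+54+36+237+61+159 = 707 → 02 c3.

02c3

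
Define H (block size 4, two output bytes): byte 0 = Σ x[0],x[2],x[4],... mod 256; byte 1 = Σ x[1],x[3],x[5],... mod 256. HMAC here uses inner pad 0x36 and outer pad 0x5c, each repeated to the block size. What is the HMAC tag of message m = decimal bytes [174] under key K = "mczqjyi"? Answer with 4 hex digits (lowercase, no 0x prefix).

b21e

Key "mczqjyi" = 6d 63 7a 71 6a 79 69 is 7 bytes > B = 4, so hash it first: H(key) = ba 4d, then zero-pad to 4 bytes: K' = ba 4d 00 00.
K' ⊕ ipad = 8c 7b 36 36.  K' ⊕ opad = e6 11 5c 5c.
Inner input = (K'⊕ipad) ∥ m = 8c 7b 36 36 ∥ ae.
Inner hash: even-index sum = 368 mod 256 = 112; odd-index sum = 177 mod 256 = 177 → 70 b1.
Outer input = (K'⊕opad) ∥ inner = e6 11 5c 5c ∥ 70 b1.
Outer hash (tag): even-index sum = 434 mod 256 = 178; odd-index sum = 286 mod 256 = 30 → b2 1e.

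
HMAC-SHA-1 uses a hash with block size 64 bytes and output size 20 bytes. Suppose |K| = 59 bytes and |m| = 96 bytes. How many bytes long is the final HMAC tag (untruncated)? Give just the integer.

20

The tag is one SHA-1 digest: 20 bytes.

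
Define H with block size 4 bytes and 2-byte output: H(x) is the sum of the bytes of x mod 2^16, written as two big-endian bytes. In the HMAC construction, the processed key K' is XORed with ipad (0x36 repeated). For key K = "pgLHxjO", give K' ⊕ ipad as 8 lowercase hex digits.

34aa3636

Key "pgLHxjO" = 70 67 4c 48 78 6a 4f is 7 bytes > B = 4, so hash it first: H(key) = 02 9c, then zero-pad to 4 bytes: K' = 02 9c 00 00.
XOR each byte with 0x36: 02⊕36=34, 9c⊕36=aa, 00⊕36=36, 00⊕36=36.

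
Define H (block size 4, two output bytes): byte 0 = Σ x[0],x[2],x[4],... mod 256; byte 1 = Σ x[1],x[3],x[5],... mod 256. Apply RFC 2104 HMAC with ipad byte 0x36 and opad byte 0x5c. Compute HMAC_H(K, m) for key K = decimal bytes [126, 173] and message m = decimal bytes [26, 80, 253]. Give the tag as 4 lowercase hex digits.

136e

Key decimal bytes [126, 173] = 7e ad is 2 bytes ≤ B = 4; zero-pad to 4 bytes: K' = 7e ad 00 00.
K' ⊕ ipad = 48 9b 36 36.  K' ⊕ opad = 22 f1 5c 5c.
Inner input = (K'⊕ipad) ∥ m = 48 9b 36 36 ∥ 1a 50 fd.
Inner hash: even-index sum = 405 mod 256 = 149; odd-index sum = 289 mod 256 = 33 → 95 21.
Outer input = (K'⊕opad) ∥ inner = 22 f1 5c 5c ∥ 95 21.
Outer hash (tag): even-index sum = 275 mod 256 = 19; odd-index sum = 366 mod 256 = 110 → 13 6e.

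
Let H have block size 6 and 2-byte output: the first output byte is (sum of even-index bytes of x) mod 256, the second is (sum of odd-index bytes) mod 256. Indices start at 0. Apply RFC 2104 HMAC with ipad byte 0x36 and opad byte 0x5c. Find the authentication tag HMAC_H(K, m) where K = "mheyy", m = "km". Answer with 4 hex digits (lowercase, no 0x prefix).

f705

Key "mheyy" = 6d 68 65 79 79 is 5 bytes ≤ B = 6; zero-pad to 6 bytes: K' = 6d 68 65 79 79 00.
K' ⊕ ipad = 5b 5e 53 4f 4f 36.  K' ⊕ opad = 31 34 39 25 25 5c.
Inner input = (K'⊕ipad) ∥ m = 5b 5e 53 4f 4f 36 ∥ 6b 6d.
Inner hash: even-index sum = 360 mod 256 = 104; odd-index sum = 336 mod 256 = 80 → 68 50.
Outer input = (K'⊕opad) ∥ inner = 31 34 39 25 25 5c ∥ 68 50.
Outer hash (tag): even-index sum = 247 mod 256 = 247; odd-index sum = 261 mod 256 = 5 → f7 05.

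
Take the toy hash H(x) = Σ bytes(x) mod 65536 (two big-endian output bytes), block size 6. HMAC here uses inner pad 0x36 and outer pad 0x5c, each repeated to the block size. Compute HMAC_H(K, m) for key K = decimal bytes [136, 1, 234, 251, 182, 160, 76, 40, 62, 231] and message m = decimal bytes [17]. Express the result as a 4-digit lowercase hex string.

0252

Key decimal bytes [136, 1, 234, 251, 182, 160, 76, 40, 62, 231] = 88 01 ea fb b6 a0 4c 28 3e e7 is 10 bytes > B = 6, so hash it first: H(key) = 05 5d, then zero-pad to 6 bytes: K' = 05 5d 00 00 00 00.
K' ⊕ ipad = 33 6b 36 36 36 36.  K' ⊕ opad = 59 01 5c 5c 5c 5c.
Inner input = (K'⊕ipad) ∥ m = 33 6b 36 36 36 36 ∥ 11.
Inner hash: sum = 51+107+54+54+54+54+17 = 391 → 01 87.
Outer input = (K'⊕opad) ∥ inner = 59 01 5c 5c 5c 5c ∥ 01 87.
Outer hash (tag): sum = 89+1+92+92+92+92+1+135 = 594 → 02 52.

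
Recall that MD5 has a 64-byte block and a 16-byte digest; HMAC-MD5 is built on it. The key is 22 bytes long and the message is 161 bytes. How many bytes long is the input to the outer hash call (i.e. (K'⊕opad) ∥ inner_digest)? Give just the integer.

80

Key is 22 ≤ 64 bytes, zero-padded: |K'| = 64.
Outer input = (K'⊕opad) ∥ H(inner) → 64 + 16 = 80 bytes.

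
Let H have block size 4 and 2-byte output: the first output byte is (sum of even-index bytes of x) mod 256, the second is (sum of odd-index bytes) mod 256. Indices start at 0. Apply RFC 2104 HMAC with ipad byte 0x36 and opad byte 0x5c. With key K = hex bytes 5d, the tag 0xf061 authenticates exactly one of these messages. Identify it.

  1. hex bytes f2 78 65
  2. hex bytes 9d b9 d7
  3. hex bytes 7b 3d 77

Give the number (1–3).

3

Key hex bytes 5d is 1 byte ≤ B = 4; zero-pad to 4 bytes: K' = 5d 00 00 00.
K' ⊕ ipad = 6b 36 36 36; K' ⊕ opad = 01 5c 5c 5c.
m1: inner = H(6b 36 36 36 f2 78 65) = f8 e4; tag = H(01 5c 5c 5c f8 e4) = 559c
m2: inner = H(6b 36 36 36 9d b9 d7) = 15 25; tag = H(01 5c 5c 5c 15 25) = 72dd
m3: inner = H(6b 36 36 36 7b 3d 77) = 93 a9; tag = H(01 5c 5c 5c 93 a9) = f061 ← matches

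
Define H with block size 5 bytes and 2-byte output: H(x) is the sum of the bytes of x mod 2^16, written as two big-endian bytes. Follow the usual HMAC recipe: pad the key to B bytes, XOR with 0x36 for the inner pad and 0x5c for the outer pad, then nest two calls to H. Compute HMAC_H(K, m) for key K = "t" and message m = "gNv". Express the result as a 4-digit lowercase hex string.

Key "t" = 74 is 1 byte ≤ B = 5; zero-pad to 5 bytes: K' = 74 00 00 00 00.
K' ⊕ ipad = 42 36 36 36 36.  K' ⊕ opad = 28 5c 5c 5c 5c.
Inner input = (K'⊕ipad) ∥ m = 42 36 36 36 36 ∥ 67 4e 76.
Inner hash: sum = 66+54+54+54+54+103+78+118 = 581 → 02 45.
Outer input = (K'⊕opad) ∥ inner = 28 5c 5c 5c 5c ∥ 02 45.
Outer hash (tag): sum = 40+92+92+92+92+2+69 = 479 → 01 df.

01df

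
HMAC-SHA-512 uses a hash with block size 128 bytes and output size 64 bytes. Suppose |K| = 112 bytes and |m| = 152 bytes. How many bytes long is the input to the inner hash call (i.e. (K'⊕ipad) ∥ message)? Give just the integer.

280

Key is 112 ≤ 128 bytes, zero-padded: |K'| = 128.
Inner input = (K'⊕ipad) ∥ m → 128 + 152 = 280 bytes.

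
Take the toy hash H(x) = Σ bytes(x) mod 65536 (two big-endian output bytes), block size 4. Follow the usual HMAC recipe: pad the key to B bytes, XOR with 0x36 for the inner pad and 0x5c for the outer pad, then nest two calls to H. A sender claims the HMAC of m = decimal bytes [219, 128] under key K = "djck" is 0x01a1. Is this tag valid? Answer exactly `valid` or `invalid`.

valid

Key "djck" = 64 6a 63 6b is exactly B = 4 bytes: K' = 64 6a 63 6b.
K' ⊕ ipad = 52 5c 55 5d; K' ⊕ opad = 38 36 3f 37.
Inner hash: sum = 82+92+85+93+219+128 = 699 → 02 bb.
Outer hash (recomputed tag): sum = 56+54+63+55+2+187 = 417 → 01 a1.
Recomputed tag = 01a1; claimed = 01a1 → match.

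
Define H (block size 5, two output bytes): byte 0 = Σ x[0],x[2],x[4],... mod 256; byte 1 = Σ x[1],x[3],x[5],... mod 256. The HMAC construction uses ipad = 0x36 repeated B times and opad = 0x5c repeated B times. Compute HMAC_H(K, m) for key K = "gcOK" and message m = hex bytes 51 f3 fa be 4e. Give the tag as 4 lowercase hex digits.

1507

Key "gcOK" = 67 63 4f 4b is 4 bytes ≤ B = 5; zero-pad to 5 bytes: K' = 67 63 4f 4b 00.
K' ⊕ ipad = 51 55 79 7d 36.  K' ⊕ opad = 3b 3f 13 17 5c.
Inner input = (K'⊕ipad) ∥ m = 51 55 79 7d 36 ∥ 51 f3 fa be 4e.
Inner hash: even-index sum = 689 mod 256 = 177; odd-index sum = 619 mod 256 = 107 → b1 6b.
Outer input = (K'⊕opad) ∥ inner = 3b 3f 13 17 5c ∥ b1 6b.
Outer hash (tag): even-index sum = 277 mod 256 = 21; odd-index sum = 263 mod 256 = 7 → 15 07.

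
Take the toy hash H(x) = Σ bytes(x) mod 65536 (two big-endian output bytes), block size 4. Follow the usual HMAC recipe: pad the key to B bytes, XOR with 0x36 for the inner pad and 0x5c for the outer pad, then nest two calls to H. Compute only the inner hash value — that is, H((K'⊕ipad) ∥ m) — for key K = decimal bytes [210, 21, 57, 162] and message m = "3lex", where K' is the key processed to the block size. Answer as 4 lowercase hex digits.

0326

Key decimal bytes [210, 21, 57, 162] = d2 15 39 a2 is exactly B = 4 bytes: K' = d2 15 39 a2.
K' ⊕ ipad = e4 23 0f 94.
Inner input = e4 23 0f 94 ∥ 33 6c 65 78.
Inner hash: sum = 228+35+15+148+51+108+101+120 = 806 → 03 26.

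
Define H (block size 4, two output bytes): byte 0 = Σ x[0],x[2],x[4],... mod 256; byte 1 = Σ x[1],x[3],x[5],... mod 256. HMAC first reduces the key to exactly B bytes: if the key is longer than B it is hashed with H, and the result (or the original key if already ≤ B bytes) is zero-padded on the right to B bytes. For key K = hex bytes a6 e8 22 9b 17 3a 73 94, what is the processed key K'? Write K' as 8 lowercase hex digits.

52510000

|K| = 8 > B = 4, so first hash the key.
H(K): even-index sum = 338 mod 256 = 82; odd-index sum = 593 mod 256 = 81 → 52 51.
Zero-pad H(K) = 52 51 to 4 bytes: K' = 52 51 00 00.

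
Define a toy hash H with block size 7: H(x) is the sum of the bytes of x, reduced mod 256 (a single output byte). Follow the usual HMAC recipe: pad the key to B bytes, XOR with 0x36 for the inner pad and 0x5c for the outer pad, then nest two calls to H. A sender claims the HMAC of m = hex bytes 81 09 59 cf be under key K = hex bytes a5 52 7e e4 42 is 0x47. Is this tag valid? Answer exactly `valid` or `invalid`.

invalid

Key hex bytes a5 52 7e e4 42 is 5 bytes ≤ B = 7; zero-pad to 7 bytes: K' = a5 52 7e e4 42 00 00.
K' ⊕ ipad = 93 64 48 d2 74 36 36; K' ⊕ opad = f9 0e 22 b8 1e 5c 5c.
Inner hash: sum = 147+100+72+210+116+54+54+129+9+89+207+190 = 1377; mod 256 = 97 → 61.
Outer hash (recomputed tag): sum = 249+14+34+184+30+92+92+97 = 792; mod 256 = 24 → 18.
Recomputed tag = 18; claimed = 47 → mismatch.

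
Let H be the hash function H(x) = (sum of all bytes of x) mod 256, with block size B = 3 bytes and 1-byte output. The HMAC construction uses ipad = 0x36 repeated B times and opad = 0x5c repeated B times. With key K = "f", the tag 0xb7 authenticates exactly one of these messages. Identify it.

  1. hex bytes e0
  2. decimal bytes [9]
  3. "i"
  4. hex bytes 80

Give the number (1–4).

2

Key "f" = 66 is 1 byte ≤ B = 3; zero-pad to 3 bytes: K' = 66 00 00.
K' ⊕ ipad = 50 36 36; K' ⊕ opad = 3a 5c 5c.
m1: inner = H(50 36 36 e0) = 9c; tag = H(3a 5c 5c 9c) = 8e
m2: inner = H(50 36 36 09) = c5; tag = H(3a 5c 5c c5) = b7 ← matches
m3: inner = H(50 36 36 69) = 25; tag = H(3a 5c 5c 25) = 17
m4: inner = H(50 36 36 80) = 3c; tag = H(3a 5c 5c 3c) = 2e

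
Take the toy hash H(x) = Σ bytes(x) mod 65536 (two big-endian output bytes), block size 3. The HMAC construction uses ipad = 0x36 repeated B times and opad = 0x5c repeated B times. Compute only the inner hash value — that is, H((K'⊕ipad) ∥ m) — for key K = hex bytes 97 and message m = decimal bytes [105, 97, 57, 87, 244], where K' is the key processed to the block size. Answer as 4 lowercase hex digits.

035b

Key hex bytes 97 is 1 byte ≤ B = 3; zero-pad to 3 bytes: K' = 97 00 00.
K' ⊕ ipad = a1 36 36.
Inner input = a1 36 36 ∥ 69 61 39 57 f4.
Inner hash: sum = 161+54+54+105+97+57+87+244 = 859 → 03 5b.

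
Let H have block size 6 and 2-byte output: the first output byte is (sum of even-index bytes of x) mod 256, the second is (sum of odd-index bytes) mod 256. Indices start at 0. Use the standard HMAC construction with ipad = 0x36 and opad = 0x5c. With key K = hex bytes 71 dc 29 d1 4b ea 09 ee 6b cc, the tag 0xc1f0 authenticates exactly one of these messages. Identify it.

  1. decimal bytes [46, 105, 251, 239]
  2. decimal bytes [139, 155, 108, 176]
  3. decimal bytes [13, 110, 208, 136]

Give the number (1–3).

Key hex bytes 71 dc 29 d1 4b ea 09 ee 6b cc is 10 bytes > B = 6, so hash it first: H(key) = 59 51, then zero-pad to 6 bytes: K' = 59 51 00 00 00 00.
K' ⊕ ipad = 6f 67 36 36 36 36; K' ⊕ opad = 05 0d 5c 5c 5c 5c.
m1: inner = H(6f 67 36 36 36 36 2e 69 fb ef) = 04 2b; tag = H(05 0d 5c 5c 5c 5c 04 2b) = c1f0 ← matches
m2: inner = H(6f 67 36 36 36 36 8b 9b 6c b0) = d2 1e; tag = H(05 0d 5c 5c 5c 5c d2 1e) = 8fe3
m3: inner = H(6f 67 36 36 36 36 0d 6e d0 88) = b8 c9; tag = H(05 0d 5c 5c 5c 5c b8 c9) = 758e

1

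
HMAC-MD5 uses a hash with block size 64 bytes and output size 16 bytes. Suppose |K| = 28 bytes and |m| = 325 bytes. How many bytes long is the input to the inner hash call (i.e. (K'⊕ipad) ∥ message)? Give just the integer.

389

Key is 28 ≤ 64 bytes, zero-padded: |K'| = 64.
Inner input = (K'⊕ipad) ∥ m → 64 + 325 = 389 bytes.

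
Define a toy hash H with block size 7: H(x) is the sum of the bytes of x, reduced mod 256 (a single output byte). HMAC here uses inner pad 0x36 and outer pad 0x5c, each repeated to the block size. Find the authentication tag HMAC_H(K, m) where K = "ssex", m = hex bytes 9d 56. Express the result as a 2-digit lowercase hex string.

8f

Key "ssex" = 73 73 65 78 is 4 bytes ≤ B = 7; zero-pad to 7 bytes: K' = 73 73 65 78 00 00 00.
K' ⊕ ipad = 45 45 53 4e 36 36 36.  K' ⊕ opad = 2f 2f 39 24 5c 5c 5c.
Inner input = (K'⊕ipad) ∥ m = 45 45 53 4e 36 36 36 ∥ 9d 56.
Inner hash: sum = 69+69+83+78+54+54+54+157+86 = 704; mod 256 = 192 → c0.
Outer input = (K'⊕opad) ∥ inner = 2f 2f 39 24 5c 5c 5c ∥ c0.
Outer hash (tag): sum = 47+47+57+36+92+92+92+192 = 655; mod 256 = 143 → 8f.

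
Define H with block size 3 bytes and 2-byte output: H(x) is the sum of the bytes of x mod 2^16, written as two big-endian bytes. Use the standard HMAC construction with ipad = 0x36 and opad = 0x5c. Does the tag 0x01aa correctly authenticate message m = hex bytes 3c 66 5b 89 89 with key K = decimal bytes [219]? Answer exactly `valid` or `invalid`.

valid

Key decimal bytes [219] = db is 1 byte ≤ B = 3; zero-pad to 3 bytes: K' = db 00 00.
K' ⊕ ipad = ed 36 36; K' ⊕ opad = 87 5c 5c.
Inner hash: sum = 237+54+54+60+102+91+137+137 = 872 → 03 68.
Outer hash (recomputed tag): sum = 135+92+92+3+104 = 426 → 01 aa.
Recomputed tag = 01aa; claimed = 01aa → match.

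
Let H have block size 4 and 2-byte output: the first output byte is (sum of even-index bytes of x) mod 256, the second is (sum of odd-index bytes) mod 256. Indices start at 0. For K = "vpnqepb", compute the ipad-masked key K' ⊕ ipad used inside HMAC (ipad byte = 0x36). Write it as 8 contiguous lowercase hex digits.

Key "vpnqepb" = 76 70 6e 71 65 70 62 is 7 bytes > B = 4, so hash it first: H(key) = ab 51, then zero-pad to 4 bytes: K' = ab 51 00 00.
XOR each byte with 0x36: ab⊕36=9d, 51⊕36=67, 00⊕36=36, 00⊕36=36.

9d673636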